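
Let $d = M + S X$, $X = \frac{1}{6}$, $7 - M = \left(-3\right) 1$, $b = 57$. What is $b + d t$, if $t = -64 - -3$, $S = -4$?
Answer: $- \frac{1537}{3} \approx -512.33$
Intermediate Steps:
$t = -61$ ($t = -64 + 3 = -61$)
$M = 10$ ($M = 7 - \left(-3\right) 1 = 7 - -3 = 7 + 3 = 10$)
$X = \frac{1}{6} \approx 0.16667$
$d = \frac{28}{3}$ ($d = 10 - \frac{2}{3} = \frac{28}{3} \approx 9.3333$)
$b + d t = 57 + \frac{28}{3} \left(-61\right) = 57 - \frac{1708}{3} = - \frac{1537}{3}$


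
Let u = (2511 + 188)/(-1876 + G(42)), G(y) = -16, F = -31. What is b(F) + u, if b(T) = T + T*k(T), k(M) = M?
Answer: 1756861/1892 ≈ 928.57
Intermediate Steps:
u = -2699/1892 (u = (2511 + 188)/(-1876 - 16) = 2699/(-1892) = 2699*(-1/1892) = -2699/1892 ≈ -1.4265)
b(T) = T + T² (b(T) = T + T*T = T + T²)
b(F) + u = -31*(1 - 31) - 2699/1892 = -31*(-30) - 2699/1892 = 930 - 2699/1892 = 1756861/1892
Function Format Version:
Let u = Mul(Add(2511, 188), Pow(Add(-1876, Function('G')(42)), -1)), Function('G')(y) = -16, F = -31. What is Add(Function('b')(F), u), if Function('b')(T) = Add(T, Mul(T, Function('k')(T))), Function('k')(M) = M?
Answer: Rational(1756861, 1892) ≈ 928.57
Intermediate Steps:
u = Rational(-2699, 1892) (u = Mul(Add(2511, 188), Pow(Add(-1876, -16), -1)) = Mul(2699, Pow(-1892, -1)) = Mul(2699, Rational(-1, 1892)) = Rational(-2699, 1892) ≈ -1.4265)
Function('b')(T) = Add(T, Pow(T, 2)) (Function('b')(T) = Add(T, Mul(T, T)) = Add(T, Pow(T, 2)))
Add(Function('b')(F), u) = Add(Mul(-31, Add(1, -31)), Rational(-2699, 1892)) = Add(Mul(-31, -30), Rational(-2699, 1892)) = Add(930, Rational(-2699, 1892)) = Rational(1756861, 1892)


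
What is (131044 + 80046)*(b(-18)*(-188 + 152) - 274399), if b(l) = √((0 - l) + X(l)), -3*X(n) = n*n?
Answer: -57922884910 - 22797720*I*√10 ≈ -5.7923e+10 - 7.2093e+7*I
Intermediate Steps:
X(n) = -n²/3 (X(n) = -n*n/3 = -n²/3)
b(l) = √(-l - l²/3) (b(l) = √((0 - l) - l²/3) = √(-l - l²/3))
(131044 + 80046)*(b(-18)*(-188 + 152) - 274399) = (131044 + 80046)*((√3*√(-18*(-3 - 1*(-18)))/3)*(-188 + 152) - 274399) = 211090*((√3*√(-18*(-3 + 18))/3)*(-36) - 274399) = 211090*((√3*√(-18*15)/3)*(-36) - 274399) = 211090*((√3*√(-270)/3)*(-36) - 274399) = 211090*((√3*(3*I*√30)/3)*(-36) - 274399) = 211090*((3*I*√10)*(-36) - 274399) = 211090*(-108*I*√10 - 274399) = 211090*(-274399 - 108*I*√10) = -57922884910 - 22797720*I*√10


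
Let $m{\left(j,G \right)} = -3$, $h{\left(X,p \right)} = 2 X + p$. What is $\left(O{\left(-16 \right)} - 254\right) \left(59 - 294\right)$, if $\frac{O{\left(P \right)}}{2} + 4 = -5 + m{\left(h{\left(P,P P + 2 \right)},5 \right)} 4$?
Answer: $69560$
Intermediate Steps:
$h{\left(X,p \right)} = p + 2 X$
$O{\left(P \right)} = -42$ ($O{\left(P \right)} = -8 + 2 \left(-5 - 12\right) = -8 + 2 \left(-17\right) = -8 - 34 = -42$)
$\left(O{\left(-16 \right)} - 254\right) \left(59 - 294\right) = \left(-42 - 254\right) \left(59 - 294\right) = \left(-296\right) \left(-235\right) = 69560$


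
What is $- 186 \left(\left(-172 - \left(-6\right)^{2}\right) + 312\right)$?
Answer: $-19344$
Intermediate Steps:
$- 186 \left(\left(-172 - \left(-6\right)^{2}\right) + 312\right) = - 186 \left(\left(-172 - 36\right) + 312\right) = - 186 \left(-208 + 312\right) = \left(-186\right) 104 = -19344$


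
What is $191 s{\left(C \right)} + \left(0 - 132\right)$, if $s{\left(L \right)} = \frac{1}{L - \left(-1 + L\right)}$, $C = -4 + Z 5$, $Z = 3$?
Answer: $59$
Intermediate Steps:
$C = 11$ ($C = -4 + 3 \cdot 5 = -4 + 15 = 11$)
$s{\left(L \right)} = 1$ ($s{\left(L \right)} = 1^{-1} = 1$)
$191 s{\left(C \right)} + \left(0 - 132\right) = 191 \cdot 1 + \left(0 - 132\right) = 191 + \left(0 - 132\right) = 191 - 132 = 59$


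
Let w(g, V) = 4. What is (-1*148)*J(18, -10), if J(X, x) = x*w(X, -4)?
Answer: 5920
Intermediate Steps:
J(X, x) = 4*x (J(X, x) = x*4 = 4*x)
(-1*148)*J(18, -10) = (-1*148)*(4*(-10)) = -148*(-40) = 5920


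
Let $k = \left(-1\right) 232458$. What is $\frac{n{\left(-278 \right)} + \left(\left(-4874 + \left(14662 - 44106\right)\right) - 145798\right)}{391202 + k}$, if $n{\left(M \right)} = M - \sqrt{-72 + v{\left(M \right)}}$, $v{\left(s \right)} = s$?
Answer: $- \frac{90197}{79372} - \frac{5 i \sqrt{14}}{158744} \approx -1.1364 - 0.00011785 i$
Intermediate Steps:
$k = -232458$
$n{\left(M \right)} = M - \sqrt{-72 + M}$
$\frac{n{\left(-278 \right)} + \left(\left(-4874 + \left(14662 - 44106\right)\right) - 145798\right)}{391202 + k} = \frac{\left(-278 - \sqrt{-72 - 278}\right) + \left(\left(-4874 + \left(14662 - 44106\right)\right) - 145798\right)}{391202 - 232458} = \frac{\left(-278 - \sqrt{-350}\right) - 180116}{158744} = \left(\left(-278 - 5 i \sqrt{14}\right) - 180116\right) \frac{1}{158744} = \left(-180394 - 5 i \sqrt{14}\right) \frac{1}{158744} = - \frac{90197}{79372} - \frac{5 i \sqrt{14}}{158744}$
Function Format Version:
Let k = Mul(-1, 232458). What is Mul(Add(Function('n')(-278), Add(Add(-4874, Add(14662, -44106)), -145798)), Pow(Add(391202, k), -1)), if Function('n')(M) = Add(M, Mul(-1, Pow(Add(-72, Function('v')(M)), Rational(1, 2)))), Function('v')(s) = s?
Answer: Add(Rational(-90197, 79372), Mul(Rational(-5, 158744), I, Pow(14, Rational(1, 2)))) ≈ Add(-1.1364, Mul(-0.00011785, I))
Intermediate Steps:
k = -232458
Function('n')(M) = Add(M, Mul(-1, Pow(Add(-72, M), Rational(1, 2))))
Mul(Add(Function('n')(-278), Add(Add(-4874, Add(14662, -44106)), -145798)), Pow(Add(391202, k), -1)) = Mul(Add(Add(-278, Mul(-1, Pow(Add(-72, -278), Rational(1, 2)))), Add(Add(-4874, Add(14662, -44106)), -145798)), Pow(Add(391202, -232458), -1)) = Mul(Add(Add(-278, Mul(-1, Pow(-350, Rational(1, 2)))), Add(Add(-4874, -29444), -145798)), Pow(158744, -1)) = Mul(Add(Add(-278, Mul(-1, Mul(5, I, Pow(14, Rational(1, 2))))), Add(-34318, -145798)), Rational(1, 158744)) = Mul(Add(Add(-278, Mul(-5, I, Pow(14, Rational(1, 2)))), -180116), Rational(1, 158744)) = Mul(Add(-180394, Mul(-5, I, Pow(14, Rational(1, 2)))), Rational(1, 158744)) = Add(Rational(-90197, 79372), Mul(Rational(-5, 158744), I, Pow(14, Rational(1, 2))))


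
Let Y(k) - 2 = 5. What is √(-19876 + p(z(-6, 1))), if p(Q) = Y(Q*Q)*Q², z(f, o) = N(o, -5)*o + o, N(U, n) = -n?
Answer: 2*I*√4906 ≈ 140.09*I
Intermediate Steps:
Y(k) = 7 (Y(k) = 2 + 5 = 7)
z(f, o) = 6*o (z(f, o) = (-1*(-5))*o + o = 5*o + o = 6*o)
p(Q) = 7*Q²
√(-19876 + p(z(-6, 1))) = √(-19876 + 7*(6*1)²) = √(-19876 + 7*6²) = √(-19876 + 7*36) = √(-19876 + 252) = √(-19624) = 2*I*√4906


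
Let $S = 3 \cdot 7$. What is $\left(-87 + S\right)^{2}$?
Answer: $4356$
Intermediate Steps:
$S = 21$
$\left(-87 + S\right)^{2} = \left(-87 + 21\right)^{2} = \left(-66\right)^{2} = 4356$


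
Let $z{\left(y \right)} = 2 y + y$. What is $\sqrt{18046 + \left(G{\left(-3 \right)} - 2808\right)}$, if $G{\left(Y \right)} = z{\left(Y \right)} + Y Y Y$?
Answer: $\sqrt{15202} \approx 123.3$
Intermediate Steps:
$z{\left(y \right)} = 3 y$
$G{\left(Y \right)} = Y^{3} + 3 Y$ ($G{\left(Y \right)} = 3 Y + Y Y Y = 3 Y + Y Y^{2} = 3 Y + Y^{3} = Y^{3} + 3 Y$)
$\sqrt{18046 + \left(G{\left(-3 \right)} - 2808\right)} = \sqrt{18046 - \left(2808 + 3 \left(3 + \left(-3\right)^{2}\right)\right)} = \sqrt{18046 - \left(2808 + 3 \left(3 + 9\right)\right)} = \sqrt{18046 - 2844} = \sqrt{15202}$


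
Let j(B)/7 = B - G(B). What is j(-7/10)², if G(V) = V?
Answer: 0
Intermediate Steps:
j(B) = 0 (j(B) = 7*(B - B) = 7*0 = 0)
j(-7/10)² = 0² = 0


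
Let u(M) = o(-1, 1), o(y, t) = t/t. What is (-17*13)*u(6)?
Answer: -221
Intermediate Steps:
o(y, t) = 1
u(M) = 1
(-17*13)*u(6) = -17*13*1 = -221*1 = -221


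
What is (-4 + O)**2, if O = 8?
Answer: 16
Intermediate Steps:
(-4 + O)**2 = (-4 + 8)**2 = 4**2 = 16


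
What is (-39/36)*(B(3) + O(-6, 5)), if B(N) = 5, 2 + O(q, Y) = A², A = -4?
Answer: -247/12 ≈ -20.583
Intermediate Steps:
O(q, Y) = 14 (O(q, Y) = -2 + (-4)² = -2 + 16 = 14)
(-39/36)*(B(3) + O(-6, 5)) = (-39/36)*(5 + 14) = -39*1/36*19 = -13/12*19 = -247/12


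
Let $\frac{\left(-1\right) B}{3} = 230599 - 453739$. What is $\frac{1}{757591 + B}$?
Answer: $\frac{1}{1427011} \approx 7.0077 \cdot 10^{-7}$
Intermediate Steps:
$B = 669420$ ($B = - 3 \left(230599 - 453739\right) = \left(-3\right) \left(-223140\right) = 669420$)
$\frac{1}{757591 + B} = \frac{1}{757591 + 669420} = \frac{1}{1427011}$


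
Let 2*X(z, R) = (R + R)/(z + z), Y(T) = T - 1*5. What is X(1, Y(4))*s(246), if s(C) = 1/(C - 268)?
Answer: 1/44 ≈ 0.022727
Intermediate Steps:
Y(T) = -5 + T (Y(T) = T - 5 = -5 + T)
X(z, R) = R/(2*z) (X(z, R) = ((R + R)/(z + z))/2 = ((2*R)/((2*z)))/2 = ((2*R)*(1/(2*z)))/2 = (R/z)/2 = R/(2*z))
s(C) = 1/(-268 + C)
X(1, Y(4))*s(246) = ((½)*(-5 + 4)/1)/(-268 + 246) = ((½)*(-1)*1)/(-22) = -½*(-1/22) = 1/44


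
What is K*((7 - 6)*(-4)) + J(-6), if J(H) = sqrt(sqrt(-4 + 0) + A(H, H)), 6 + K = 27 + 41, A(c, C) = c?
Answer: -248 + sqrt(-6 + 2*I) ≈ -247.6 + 2.4824*I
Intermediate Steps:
K = 62 (K = -6 + (27 + 41) = -6 + 68 = 62)
J(H) = sqrt(H + 2*I) (J(H) = sqrt(sqrt(-4 + 0) + H) = sqrt(sqrt(-4) + H) = sqrt(2*I + H) = sqrt(H + 2*I))
K*((7 - 6)*(-4)) + J(-6) = 62*((7 - 6)*(-4)) + sqrt(-6 + 2*I) = 62*(1*(-4)) + sqrt(-6 + 2*I) = 62*(-4) + sqrt(-6 + 2*I) = -248 + sqrt(-6 + 2*I)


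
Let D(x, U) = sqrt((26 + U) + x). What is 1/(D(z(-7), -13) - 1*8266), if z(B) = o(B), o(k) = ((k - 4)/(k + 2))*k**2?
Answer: -20665/170816588 - sqrt(755)/170816588 ≈ -0.00012114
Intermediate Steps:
o(k) = k**2*(-4 + k)/(2 + k) (o(k) = ((-4 + k)/(2 + k))*k**2 = k**2*(-4 + k)/(2 + k))
z(B) = B**2*(-4 + B)/(2 + B)
D(x, U) = sqrt(26 + U + x)
1/(D(z(-7), -13) - 1*8266) = 1/(sqrt(26 - 13 + (-7)**2*(-4 - 7)/(2 - 7)) - 1*8266) = 1/(sqrt(26 - 13 + 49*(-11)/(-5)) - 8266) = 1/(sqrt(26 - 13 + 49*(-1/5)*(-11)) - 8266) = 1/(sqrt(26 - 13 + 539/5) - 8266) = 1/(sqrt(604/5) - 8266) = 1/(2*sqrt(755)/5 - 8266) = 1/(-8266 + 2*sqrt(755)/5)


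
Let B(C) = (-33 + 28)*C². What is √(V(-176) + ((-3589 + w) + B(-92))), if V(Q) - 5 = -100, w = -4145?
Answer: I*√50149 ≈ 223.94*I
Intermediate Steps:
B(C) = -5*C²
V(Q) = -95 (V(Q) = 5 - 100 = -95)
√(V(-176) + ((-3589 + w) + B(-92))) = √(-95 + ((-3589 - 4145) - 5*(-92)²)) = √(-95 + (-7734 - 5*8464)) = √(-95 + (-7734 - 42320)) = √(-95 - 50054) = √(-50149) = I*√50149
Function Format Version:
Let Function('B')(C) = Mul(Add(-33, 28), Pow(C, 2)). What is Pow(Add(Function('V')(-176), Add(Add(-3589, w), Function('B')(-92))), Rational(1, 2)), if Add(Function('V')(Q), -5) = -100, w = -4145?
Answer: Mul(I, Pow(50149, Rational(1, 2))) ≈ Mul(223.94, I)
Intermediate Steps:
Function('B')(C) = Mul(-5, Pow(C, 2))
Function('V')(Q) = -95 (Function('V')(Q) = Add(5, -100) = -95)
Pow(Add(Function('V')(-176), Add(Add(-3589, w), Function('B')(-92))), Rational(1, 2)) = Pow(Add(-95, Add(Add(-3589, -4145), Mul(-5, Pow(-92, 2)))), Rational(1, 2)) = Pow(Add(-95, Add(-7734, Mul(-5, 8464))), Rational(1, 2)) = Pow(Add(-95, Add(-7734, -42320)), Rational(1, 2)) = Pow(Add(-95, -50054), Rational(1, 2)) = Pow(-50149, Rational(1, 2)) = Mul(I, Pow(50149, Rational(1, 2)))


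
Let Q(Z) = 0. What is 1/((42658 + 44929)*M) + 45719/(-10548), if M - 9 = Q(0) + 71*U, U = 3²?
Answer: -72079020661/16629618168 ≈ -4.3344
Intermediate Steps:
U = 9
M = 648 (M = 9 + (0 + 71*9) = 9 + (0 + 639) = 9 + 639 = 648)
1/((42658 + 44929)*M) + 45719/(-10548) = 1/((42658 + 44929)*648) + 45719/(-10548) = (1/648)/87587 + 45719*(-1/10548) = (1/87587)*(1/648) - 45719/10548 = 1/56756376 - 45719/10548 = -72079020661/16629618168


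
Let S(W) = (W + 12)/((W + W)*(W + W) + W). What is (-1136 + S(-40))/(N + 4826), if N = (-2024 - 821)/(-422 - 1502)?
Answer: -1737609614/7384014855 ≈ -0.23532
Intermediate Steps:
N = 2845/1924 (N = -2845/(-1924) = -2845*(-1/1924) = 2845/1924 ≈ 1.4787)
S(W) = (12 + W)/(W + 4*W**2) (S(W) = (12 + W)/((2*W)*(2*W) + W) = (12 + W)/(4*W**2 + W) = (12 + W)/(W + 4*W**2))
(-1136 + S(-40))/(N + 4826) = (-1136 + (12 - 40)/((-40)*(1 + 4*(-40))))/(2845/1924 + 4826) = (-1136 - 1/40*(-28)/(1 - 160))/(9288069/1924) = (-1136 - 1/40*(-28)/(-159))*(1924/9288069) = (-1136 - 1/40*(-1/159)*(-28))*(1924/9288069) = (-1136 - 7/1590)*(1924/9288069) = -1806247/1590*1924/9288069 = -1737609614/7384014855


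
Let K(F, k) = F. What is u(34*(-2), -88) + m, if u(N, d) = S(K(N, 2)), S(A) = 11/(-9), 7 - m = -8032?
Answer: 72340/9 ≈ 8037.8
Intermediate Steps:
m = 8039 (m = 7 - 1*(-8032) = 7 + 8032 = 8039)
S(A) = -11/9 (S(A) = 11*(-⅑) = -11/9)
u(N, d) = -11/9
u(34*(-2), -88) + m = -11/9 + 8039 = 72340/9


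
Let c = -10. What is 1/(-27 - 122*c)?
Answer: 1/1193 ≈ 0.00083822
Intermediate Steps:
1/(-27 - 122*c) = 1/(-27 - 122*(-10)) = 1/(-27 + 1220) = 1/1193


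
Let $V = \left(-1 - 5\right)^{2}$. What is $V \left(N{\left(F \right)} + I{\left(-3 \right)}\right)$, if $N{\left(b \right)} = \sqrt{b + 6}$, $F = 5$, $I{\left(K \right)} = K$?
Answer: $-108 + 36 \sqrt{11} \approx 11.398$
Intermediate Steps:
$N{\left(b \right)} = \sqrt{6 + b}$
$V = 36$ ($V = \left(-6\right)^{2} = 36$)
$V \left(N{\left(F \right)} + I{\left(-3 \right)}\right) = 36 \left(\sqrt{6 + 5} - 3\right) = 36 \left(\sqrt{11} - 3\right) = 36 \left(-3 + \sqrt{11}\right) = -108 + 36 \sqrt{11}$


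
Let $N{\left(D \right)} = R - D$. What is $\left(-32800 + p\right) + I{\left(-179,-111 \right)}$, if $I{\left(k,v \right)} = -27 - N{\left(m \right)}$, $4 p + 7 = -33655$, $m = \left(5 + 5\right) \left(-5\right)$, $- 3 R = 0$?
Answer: $- \frac{82585}{2} \approx -41293.0$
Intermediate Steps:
$R = 0$ ($R = \left(- \frac{1}{3}\right) 0 = 0$)
$m = -50$ ($m = 10 \left(-5\right) = -50$)
$N{\left(D \right)} = - D$ ($N{\left(D \right)} = 0 - D = - D$)
$p = - \frac{16831}{2}$ ($p = - \frac{7}{4} + \frac{1}{4} \left(-33655\right) = - \frac{7}{4} - \frac{33655}{4} = - \frac{16831}{2} \approx -8415.5$)
$I{\left(k,v \right)} = -77$ ($I{\left(k,v \right)} = -27 - \left(-1\right) \left(-50\right) = -27 - 50 = -77$)
$\left(-32800 + p\right) + I{\left(-179,-111 \right)} = \left(-32800 - \frac{16831}{2}\right) - 77 = - \frac{82431}{2} - 77 = - \frac{82585}{2}$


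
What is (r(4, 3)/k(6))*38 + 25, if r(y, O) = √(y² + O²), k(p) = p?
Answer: 170/3 ≈ 56.667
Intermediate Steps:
r(y, O) = √(O² + y²)
(r(4, 3)/k(6))*38 + 25 = (√(3² + 4²)/6)*38 + 25 = (√(9 + 16)*(⅙))*38 + 25 = (√25*(⅙))*38 + 25 = (5*(⅙))*38 + 25 = (⅚)*38 + 25 = 95/3 + 25 = 170/3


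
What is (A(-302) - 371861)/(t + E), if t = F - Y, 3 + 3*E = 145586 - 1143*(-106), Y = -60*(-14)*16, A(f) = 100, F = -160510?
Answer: 1115283/255109 ≈ 4.3718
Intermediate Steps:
Y = 13440 (Y = 840*16 = 13440)
E = 266741/3 (E = -1 + (145586 - 1143*(-106))/3 = -1 + (145586 - 1*(-121158))/3 = -1 + (145586 + 121158)/3 = -1 + (⅓)*266744 = -1 + 266744/3 = 266741/3 ≈ 88914.)
t = -173950 (t = -160510 - 1*13440 = -160510 - 13440 = -173950)
(A(-302) - 371861)/(t + E) = (100 - 371861)/(-173950 + 266741/3) = -371761/(-255109/3) = -371761*(-3/255109) = 1115283/255109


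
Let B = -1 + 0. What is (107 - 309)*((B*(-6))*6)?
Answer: -7272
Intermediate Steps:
B = -1
(107 - 309)*((B*(-6))*6) = (107 - 309)*(-1*(-6)*6) = -1212*6 = -202*36 = -7272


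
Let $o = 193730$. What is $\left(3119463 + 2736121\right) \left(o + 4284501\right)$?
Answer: $26222657791904$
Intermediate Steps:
$\left(3119463 + 2736121\right) \left(o + 4284501\right) = \left(3119463 + 2736121\right) \left(193730 + 4284501\right) = 5855584 \cdot 4478231 = 26222657791904$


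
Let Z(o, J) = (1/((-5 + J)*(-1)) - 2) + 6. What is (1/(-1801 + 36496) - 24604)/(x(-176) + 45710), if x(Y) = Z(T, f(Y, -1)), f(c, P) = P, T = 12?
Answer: -1707271558/3172106025 ≈ -0.53821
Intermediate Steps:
Z(o, J) = 4 + 1/(5 - J) (Z(o, J) = (1/(5 - J) - 2) + 6 = (-2 + 1/(5 - J)) + 6 = 4 + 1/(5 - J))
x(Y) = 25/6 (x(Y) = (-21 + 4*(-1))/(-5 - 1) = (-21 - 4)/(-6) = -⅙*(-25) = 25/6)
(1/(-1801 + 36496) - 24604)/(x(-176) + 45710) = (1/(-1801 + 36496) - 24604)/(25/6 + 45710) = (1/34695 - 24604)/(274285/6) = (1/34695 - 24604)*(6/274285) = -853635779/34695*6/274285 = -1707271558/3172106025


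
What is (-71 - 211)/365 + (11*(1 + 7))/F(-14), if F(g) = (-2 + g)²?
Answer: -5009/11680 ≈ -0.42885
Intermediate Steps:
(-71 - 211)/365 + (11*(1 + 7))/F(-14) = (-71 - 211)/365 + (11*(1 + 7))/((-2 - 14)²) = -282*1/365 + (11*8)/((-16)²) = -282/365 + 88/256 = -282/365 + 88*(1/256) = -282/365 + 11/32 = -5009/11680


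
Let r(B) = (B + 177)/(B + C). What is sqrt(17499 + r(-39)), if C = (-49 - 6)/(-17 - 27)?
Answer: 3*sqrt(44323483)/151 ≈ 132.27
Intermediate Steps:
C = 5/4 (C = -55/(-44) = -55*(-1/44) = 5/4 ≈ 1.2500)
r(B) = (177 + B)/(5/4 + B) (r(B) = (B + 177)/(B + 5/4) = (177 + B)/(5/4 + B))
sqrt(17499 + r(-39)) = sqrt(17499 + 4*(177 - 39)/(5 + 4*(-39))) = sqrt(17499 + 4*138/(5 - 156)) = sqrt(17499 + 4*138/(-151)) = sqrt(17499 + 4*(-1/151)*138) = sqrt(17499 - 552/151) = sqrt(2641797/151) = 3*sqrt(44323483)/151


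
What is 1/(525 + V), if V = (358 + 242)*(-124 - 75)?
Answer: -1/118875 ≈ -8.4122e-6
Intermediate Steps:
V = -119400 (V = 600*(-199) = -119400)
1/(525 + V) = 1/(525 - 119400) = 1/(-118875) = -1/118875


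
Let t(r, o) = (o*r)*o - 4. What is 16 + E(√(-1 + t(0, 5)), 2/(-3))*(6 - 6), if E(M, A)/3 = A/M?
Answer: 16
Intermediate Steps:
t(r, o) = -4 + r*o² (t(r, o) = r*o² - 4 = -4 + r*o²)
E(M, A) = 3*A/M (E(M, A) = 3*(A/M) = 3*A/M)
16 + E(√(-1 + t(0, 5)), 2/(-3))*(6 - 6) = 16 + (3*(2/(-3))/(√(-1 + (-4 + 0*5²))))*(6 - 6) = 16 + (3*(2*(-⅓))/(√(-1 + (-4 + 0*25))))*0 = 16 + (3*(-⅔)/√(-1 + (-4 + 0)))*0 = 16 + (3*(-⅔)/√(-1 - 4))*0 = 16 + (3*(-⅔)/√(-5))*0 = 16 + (3*(-⅔)/(I*√5))*0 = 16 + (3*(-⅔)*(-I*√5/5))*0 = 16 + (2*I*√5/5)*0 = 16 + 0 = 16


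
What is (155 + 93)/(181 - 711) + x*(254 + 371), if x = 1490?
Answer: 246781126/265 ≈ 9.3125e+5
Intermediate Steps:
(155 + 93)/(181 - 711) + x*(254 + 371) = (155 + 93)/(181 - 711) + 1490*(254 + 371) = 248/(-530) + 1490*625 = 248*(-1/530) + 931250 = -124/265 + 931250 = 246781126/265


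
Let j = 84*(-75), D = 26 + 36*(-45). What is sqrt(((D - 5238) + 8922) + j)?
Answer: I*sqrt(4210) ≈ 64.885*I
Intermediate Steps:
D = -1594 (D = 26 - 1620 = -1594)
j = -6300
sqrt(((D - 5238) + 8922) + j) = sqrt(((-1594 - 5238) + 8922) - 6300) = sqrt((-6832 + 8922) - 6300) = sqrt(2090 - 6300) = sqrt(-4210) = I*sqrt(4210)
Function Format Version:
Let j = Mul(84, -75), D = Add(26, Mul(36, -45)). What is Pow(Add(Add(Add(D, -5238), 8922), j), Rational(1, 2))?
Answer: Mul(I, Pow(4210, Rational(1, 2))) ≈ Mul(64.885, I)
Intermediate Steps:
D = -1594 (D = Add(26, -1620) = -1594)
j = -6300
Pow(Add(Add(Add(D, -5238), 8922), j), Rational(1, 2)) = Pow(Add(Add(Add(-1594, -5238), 8922), -6300), Rational(1, 2)) = Pow(Add(Add(-6832, 8922), -6300), Rational(1, 2)) = Pow(Add(2090, -6300), Rational(1, 2)) = Pow(-4210, Rational(1, 2)) = Mul(I, Pow(4210, Rational(1, 2)))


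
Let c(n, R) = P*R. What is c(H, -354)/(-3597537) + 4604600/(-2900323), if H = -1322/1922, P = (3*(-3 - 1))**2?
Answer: -237932927608/151217671079 ≈ -1.5734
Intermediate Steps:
P = 144 (P = (3*(-4))**2 = (-12)**2 = 144)
H = -661/961 (H = -1322*1/1922 = -661/961 ≈ -0.68783)
c(n, R) = 144*R
c(H, -354)/(-3597537) + 4604600/(-2900323) = (144*(-354))/(-3597537) + 4604600/(-2900323) = -50976*(-1/3597537) + 4604600*(-1/2900323) = 16992/1199179 - 200200/126101 = -237932927608/151217671079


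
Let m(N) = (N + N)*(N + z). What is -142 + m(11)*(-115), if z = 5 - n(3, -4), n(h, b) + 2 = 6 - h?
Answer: -38092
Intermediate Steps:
n(h, b) = 4 - h (n(h, b) = -2 + (6 - h) = 4 - h)
z = 4 (z = 5 - (4 - 1*3) = 5 - (4 - 3) = 5 - 1*1 = 5 - 1 = 4)
m(N) = 2*N*(4 + N) (m(N) = (N + N)*(N + 4) = (2*N)*(4 + N) = 2*N*(4 + N))
-142 + m(11)*(-115) = -142 + (2*11*(4 + 11))*(-115) = -142 + (2*11*15)*(-115) = -142 + 330*(-115) = -142 - 37950 = -38092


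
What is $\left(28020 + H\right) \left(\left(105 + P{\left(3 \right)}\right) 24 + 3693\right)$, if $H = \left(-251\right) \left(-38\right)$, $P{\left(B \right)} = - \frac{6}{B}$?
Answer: $231545070$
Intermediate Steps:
$H = 9538$
$\left(28020 + H\right) \left(\left(105 + P{\left(3 \right)}\right) 24 + 3693\right) = \left(28020 + 9538\right) \left(\left(105 - \frac{6}{3}\right) 24 + 3693\right) = 37558 \left(\left(105 - 2\right) 24 + 3693\right) = 37558 \left(103 \cdot 24 + 3693\right) = 37558 \left(2472 + 3693\right) = 37558 \cdot 6165 = 231545070$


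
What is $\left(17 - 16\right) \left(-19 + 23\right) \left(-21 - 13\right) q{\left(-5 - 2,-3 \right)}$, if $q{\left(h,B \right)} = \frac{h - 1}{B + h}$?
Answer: $- \frac{544}{5} \approx -108.8$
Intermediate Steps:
$q{\left(h,B \right)} = \frac{-1 + h}{B + h}$
$\left(17 - 16\right) \left(-19 + 23\right) \left(-21 - 13\right) q{\left(-5 - 2,-3 \right)} = \left(17 - 16\right) \left(-19 + 23\right) \left(-21 - 13\right) \frac{-1 - 7}{-3 - 7} = 1 \cdot 4 \left(-34\right) \frac{-1 - 7}{-3 - 7} = 1 \left(-136\right) \frac{1}{-10} \left(-8\right) = - 136 \left(\left(- \frac{1}{10}\right) \left(-8\right)\right) = \left(-136\right) \frac{4}{5} = - \frac{544}{5}$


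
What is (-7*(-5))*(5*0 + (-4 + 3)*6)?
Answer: -210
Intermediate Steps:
(-7*(-5))*(5*0 + (-4 + 3)*6) = 35*(0 - 1*6) = 35*(0 - 6) = 35*(-6) = -210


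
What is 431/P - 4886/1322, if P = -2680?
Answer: -6832131/1771480 ≈ -3.8567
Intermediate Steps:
431/P - 4886/1322 = 431/(-2680) - 4886/1322 = 431*(-1/2680) - 4886*1/1322 = -431/2680 - 2443/661 = -6832131/1771480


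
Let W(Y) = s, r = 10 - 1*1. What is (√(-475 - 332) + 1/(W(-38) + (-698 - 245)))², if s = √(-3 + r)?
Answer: (-1 + I*√807*(943 - √6))²/(943 - √6)² ≈ -807.0 - 0.060407*I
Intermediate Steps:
r = 9 (r = 10 - 1 = 9)
s = √6 (s = √(-3 + 9) = √6 ≈ 2.4495)
W(Y) = √6
(√(-475 - 332) + 1/(W(-38) + (-698 - 245)))² = (√(-475 - 332) + 1/(√6 + (-698 - 245)))² = (√(-807) + 1/(√6 - 943))² = (I*√807 + 1/(-943 + √6))² = (1/(-943 + √6) + I*√807)²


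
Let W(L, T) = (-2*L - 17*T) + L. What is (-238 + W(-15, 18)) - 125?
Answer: -654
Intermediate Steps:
W(L, T) = -L - 17*T (W(L, T) = (-17*T - 2*L) + L = -L - 17*T)
(-238 + W(-15, 18)) - 125 = (-238 + (-1*(-15) - 17*18)) - 125 = (-238 + (15 - 306)) - 125 = (-238 - 291) - 125 = -529 - 125 = -654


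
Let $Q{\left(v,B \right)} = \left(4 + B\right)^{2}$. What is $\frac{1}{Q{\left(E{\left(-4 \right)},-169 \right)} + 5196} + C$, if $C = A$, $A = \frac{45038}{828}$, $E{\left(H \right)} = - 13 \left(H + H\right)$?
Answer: $\frac{243362971}{4474098} \approx 54.394$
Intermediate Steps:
$E{\left(H \right)} = - 26 H$ ($E{\left(H \right)} = - 13 \cdot 2 H = - 26 H$)
$A = \frac{22519}{414}$ ($A = 45038 \cdot \frac{1}{828} = \frac{22519}{414} \approx 54.394$)
$C = \frac{22519}{414} \approx 54.394$
$\frac{1}{Q{\left(E{\left(-4 \right)},-169 \right)} + 5196} + C = \frac{1}{\left(4 - 169\right)^{2} + 5196} + \frac{22519}{414} = \frac{1}{\left(-165\right)^{2} + 5196} + \frac{22519}{414} = \frac{1}{27225 + 5196} + \frac{22519}{414} = \frac{1}{32421} + \frac{22519}{414} = \frac{243362971}{4474098}$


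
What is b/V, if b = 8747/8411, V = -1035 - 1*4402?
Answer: -8747/45730607 ≈ -0.00019127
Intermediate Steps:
V = -5437 (V = -1035 - 4402 = -5437)
b = 8747/8411 (b = 8747*(1/8411) = 8747/8411 ≈ 1.0399)
b/V = (8747/8411)/(-5437) = (8747/8411)*(-1/5437) = -8747/45730607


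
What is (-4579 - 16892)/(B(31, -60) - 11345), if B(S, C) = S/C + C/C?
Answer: 1288260/680671 ≈ 1.8926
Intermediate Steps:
B(S, C) = 1 + S/C (B(S, C) = S/C + 1 = 1 + S/C)
(-4579 - 16892)/(B(31, -60) - 11345) = (-4579 - 16892)/((-60 + 31)/(-60) - 11345) = -21471/(-1/60*(-29) - 11345) = -21471/(29/60 - 11345) = -21471/(-680671/60) = -21471*(-60/680671) = 1288260/680671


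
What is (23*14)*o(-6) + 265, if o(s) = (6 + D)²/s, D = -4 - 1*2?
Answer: 265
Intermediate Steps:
D = -6 (D = -4 - 2 = -6)
o(s) = 0 (o(s) = (6 - 6)²/s = 0²/s = 0/s = 0)
(23*14)*o(-6) + 265 = (23*14)*0 + 265 = 322*0 + 265 = 0 + 265 = 265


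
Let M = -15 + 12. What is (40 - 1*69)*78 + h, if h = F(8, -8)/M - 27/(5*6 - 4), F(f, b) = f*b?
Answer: -174853/78 ≈ -2241.7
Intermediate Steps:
F(f, b) = b*f
M = -3
h = 1583/78 (h = -8*8/(-3) - 27/(5*6 - 4) = -64*(-1/3) - 27/(30 - 4) = 64/3 - 27/26 = 1583/78 ≈ 20.295)
(40 - 1*69)*78 + h = (40 - 1*69)*78 + 1583/78 = (40 - 69)*78 + 1583/78 = -29*78 + 1583/78 = -2262 + 1583/78 = -174853/78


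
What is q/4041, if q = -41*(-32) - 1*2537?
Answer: -1225/4041 ≈ -0.30314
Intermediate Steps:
q = -1225 (q = 1312 - 2537 = -1225)
q/4041 = -1225/4041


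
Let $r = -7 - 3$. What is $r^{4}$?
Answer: $10000$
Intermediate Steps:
$r = -10$ ($r = -7 - 3 = -10$)
$r^{4} = \left(-10\right)^{4} = 10000$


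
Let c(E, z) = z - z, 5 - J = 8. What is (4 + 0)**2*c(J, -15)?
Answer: 0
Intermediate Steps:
J = -3 (J = 5 - 1*8 = 5 - 8 = -3)
c(E, z) = 0
(4 + 0)**2*c(J, -15) = (4 + 0)**2*0 = 4**2*0 = 16*0 = 0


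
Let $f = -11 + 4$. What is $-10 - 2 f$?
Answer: $4$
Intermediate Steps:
$f = -7$
$-10 - 2 f = -10 - -14 = -10 + 14 = 4$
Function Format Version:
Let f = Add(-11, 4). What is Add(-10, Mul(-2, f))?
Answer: 4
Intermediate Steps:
f = -7
Add(-10, Mul(-2, f)) = Add(-10, Mul(-2, -7)) = Add(-10, 14) = 4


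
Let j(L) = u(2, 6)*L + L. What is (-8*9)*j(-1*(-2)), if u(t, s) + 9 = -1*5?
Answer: 1872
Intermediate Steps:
u(t, s) = -14 (u(t, s) = -9 - 1*5 = -9 - 5 = -14)
j(L) = -13*L (j(L) = -14*L + L = -13*L)
(-8*9)*j(-1*(-2)) = (-8*9)*(-(-13)*(-2)) = -(-936)*2 = -72*(-26) = 1872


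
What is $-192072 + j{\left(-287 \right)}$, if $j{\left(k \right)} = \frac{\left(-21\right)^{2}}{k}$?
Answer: $- \frac{7875015}{41} \approx -1.9207 \cdot 10^{5}$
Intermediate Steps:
$j{\left(k \right)} = \frac{441}{k}$
$-192072 + j{\left(-287 \right)} = -192072 + \frac{441}{-287} = -192072 + 441 \left(- \frac{1}{287}\right) = -192072 - \frac{63}{41} = - \frac{7875015}{41}$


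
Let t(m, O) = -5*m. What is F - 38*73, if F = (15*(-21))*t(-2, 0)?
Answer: -5924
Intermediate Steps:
F = -3150 (F = (15*(-21))*(-5*(-2)) = -315*10 = -3150)
F - 38*73 = -3150 - 38*73 = -3150 - 1*2774 = -3150 - 2774 = -5924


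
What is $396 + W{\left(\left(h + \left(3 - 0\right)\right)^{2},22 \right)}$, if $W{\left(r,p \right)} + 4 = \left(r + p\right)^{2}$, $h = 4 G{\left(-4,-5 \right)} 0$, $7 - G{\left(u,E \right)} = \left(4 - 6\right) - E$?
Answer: $1353$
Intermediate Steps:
$G{\left(u,E \right)} = 9 + E$ ($G{\left(u,E \right)} = 7 - \left(\left(4 - 6\right) - E\right) = 7 - \left(-2 - E\right) = 7 + \left(2 + E\right) = 9 + E$)
$h = 0$ ($h = 4 \left(9 - 5\right) 0 = 4 \cdot 4 \cdot 0 = 16 \cdot 0 = 0$)
$W{\left(r,p \right)} = -4 + \left(p + r\right)^{2}$ ($W{\left(r,p \right)} = -4 + \left(r + p\right)^{2} = -4 + \left(p + r\right)^{2}$)
$396 + W{\left(\left(h + \left(3 - 0\right)\right)^{2},22 \right)} = 396 - \left(4 - \left(22 + \left(0 + \left(3 - 0\right)\right)^{2}\right)^{2}\right) = 396 - \left(4 - \left(22 + \left(0 + \left(3 + 0\right)\right)^{2}\right)^{2}\right) = 396 - \left(4 - \left(22 + \left(0 + 3\right)^{2}\right)^{2}\right) = 396 - \left(4 - \left(22 + 3^{2}\right)^{2}\right) = 396 - \left(4 - \left(22 + 9\right)^{2}\right) = 396 - \left(4 - 31^{2}\right) = 396 + \left(-4 + 961\right) = 396 + 957 = 1353$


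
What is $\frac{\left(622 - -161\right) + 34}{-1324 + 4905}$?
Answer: $\frac{817}{3581} \approx 0.22815$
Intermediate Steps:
$\frac{\left(622 - -161\right) + 34}{-1324 + 4905} = \frac{\left(622 + 161\right) + 34}{3581} = \left(783 + 34\right) \frac{1}{3581} = 817 \cdot \frac{1}{3581} = \frac{817}{3581}$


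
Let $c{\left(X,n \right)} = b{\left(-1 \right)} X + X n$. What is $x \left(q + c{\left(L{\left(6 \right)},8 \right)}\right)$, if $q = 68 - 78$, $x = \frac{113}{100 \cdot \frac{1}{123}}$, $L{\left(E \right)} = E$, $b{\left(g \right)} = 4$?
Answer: $\frac{430869}{50} \approx 8617.4$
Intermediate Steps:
$x = \frac{13899}{100}$ ($x = \frac{113}{100 \cdot \frac{1}{123}} = \frac{113}{\frac{100}{123}} = 113 \cdot \frac{123}{100} = \frac{13899}{100} \approx 138.99$)
$c{\left(X,n \right)} = 4 X + X n$
$q = -10$ ($q = 68 - 78 = -10$)
$x \left(q + c{\left(L{\left(6 \right)},8 \right)}\right) = \frac{13899 \left(-10 + 6 \left(4 + 8\right)\right)}{100} = \frac{13899 \left(-10 + 6 \cdot 12\right)}{100} = \frac{13899 \left(-10 + 72\right)}{100} = \frac{13899}{100} \cdot 62 = \frac{430869}{50}$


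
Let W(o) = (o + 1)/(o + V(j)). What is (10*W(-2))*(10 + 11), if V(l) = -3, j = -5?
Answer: 42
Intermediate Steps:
W(o) = (1 + o)/(-3 + o) (W(o) = (o + 1)/(o - 3) = (1 + o)/(-3 + o))
(10*W(-2))*(10 + 11) = (10*((1 - 2)/(-3 - 2)))*(10 + 11) = (10*(-1/(-5)))*21 = (10*(-⅕*(-1)))*21 = (10*(⅕))*21 = 2*21 = 42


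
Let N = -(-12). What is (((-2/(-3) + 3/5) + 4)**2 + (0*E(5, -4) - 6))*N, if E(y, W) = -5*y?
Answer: 19564/75 ≈ 260.85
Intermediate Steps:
N = 12 (N = -3*(-4) = 12)
(((-2/(-3) + 3/5) + 4)**2 + (0*E(5, -4) - 6))*N = (((-2/(-3) + 3/5) + 4)**2 + (0*(-5*5) - 6))*12 = (((-2*(-1/3) + 3*(1/5)) + 4)**2 + (0*(-25) - 6))*12 = (((2/3 + 3/5) + 4)**2 + (0 - 6))*12 = ((19/15 + 4)**2 - 6)*12 = ((79/15)**2 - 6)*12 = (6241/225 - 6)*12 = (4891/225)*12 = 19564/75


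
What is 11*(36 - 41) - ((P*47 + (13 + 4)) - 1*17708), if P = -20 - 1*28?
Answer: 19892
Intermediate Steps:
P = -48 (P = -20 - 28 = -48)
11*(36 - 41) - ((P*47 + (13 + 4)) - 1*17708) = 11*(36 - 41) - ((-48*47 + (13 + 4)) - 1*17708) = 11*(-5) - ((-2256 + 17) - 17708) = -55 - (-2239 - 17708) = -55 - 1*(-19947) = -55 + 19947 = 19892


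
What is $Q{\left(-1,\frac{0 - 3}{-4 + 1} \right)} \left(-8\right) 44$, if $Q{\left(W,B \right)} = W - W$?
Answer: $0$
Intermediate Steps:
$Q{\left(W,B \right)} = 0$
$Q{\left(-1,\frac{0 - 3}{-4 + 1} \right)} \left(-8\right) 44 = 0 \left(-8\right) 44 = 0 \cdot 44 = 0$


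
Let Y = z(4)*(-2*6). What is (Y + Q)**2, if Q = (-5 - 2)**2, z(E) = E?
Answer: 1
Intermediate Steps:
Y = -48 (Y = 4*(-2*6) = 4*(-12) = -48)
Q = 49 (Q = (-7)**2 = 49)
(Y + Q)**2 = (-48 + 49)**2 = 1**2 = 1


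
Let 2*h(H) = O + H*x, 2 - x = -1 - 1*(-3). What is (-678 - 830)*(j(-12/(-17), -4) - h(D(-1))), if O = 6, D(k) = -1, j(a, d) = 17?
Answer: -21112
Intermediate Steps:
x = 0 (x = 2 - (-1 - 1*(-3)) = 2 - (-1 + 3) = 2 - 1*2 = 2 - 2 = 0)
h(H) = 3 (h(H) = (6 + H*0)/2 = (6 + 0)/2 = (½)*6 = 3)
(-678 - 830)*(j(-12/(-17), -4) - h(D(-1))) = (-678 - 830)*(17 - 1*3) = -1508*(17 - 3) = -1508*14 = -21112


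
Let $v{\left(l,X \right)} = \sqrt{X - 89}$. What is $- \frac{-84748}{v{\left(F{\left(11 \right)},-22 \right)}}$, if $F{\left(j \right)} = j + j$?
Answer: $- \frac{84748 i \sqrt{111}}{111} \approx - 8043.9 i$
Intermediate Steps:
$F{\left(j \right)} = 2 j$
$v{\left(l,X \right)} = \sqrt{-89 + X}$
$- \frac{-84748}{v{\left(F{\left(11 \right)},-22 \right)}} = - \frac{-84748}{\sqrt{-89 - 22}} = - \frac{-84748}{\sqrt{-111}} = - \frac{-84748}{i \sqrt{111}} = - \left(-84748\right) \left(- \frac{i \sqrt{111}}{111}\right) = - \frac{84748 i \sqrt{111}}{111}$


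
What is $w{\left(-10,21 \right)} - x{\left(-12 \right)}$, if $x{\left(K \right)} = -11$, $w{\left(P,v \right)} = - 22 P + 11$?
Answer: $242$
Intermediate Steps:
$w{\left(P,v \right)} = 11 - 22 P$
$w{\left(-10,21 \right)} - x{\left(-12 \right)} = \left(11 - -220\right) - -11 = \left(11 + 220\right) + 11 = 231 + 11 = 242$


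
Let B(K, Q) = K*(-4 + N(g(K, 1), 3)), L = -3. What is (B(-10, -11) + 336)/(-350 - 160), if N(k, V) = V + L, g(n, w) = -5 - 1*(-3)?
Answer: -188/255 ≈ -0.73726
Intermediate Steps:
g(n, w) = -2 (g(n, w) = -5 + 3 = -2)
N(k, V) = -3 + V (N(k, V) = V - 3 = -3 + V)
B(K, Q) = -4*K (B(K, Q) = K*(-4 + (-3 + 3)) = K*(-4 + 0) = K*(-4) = -4*K)
(B(-10, -11) + 336)/(-350 - 160) = (-4*(-10) + 336)/(-350 - 160) = (40 + 336)/(-510) = -1/510*376 = -188/255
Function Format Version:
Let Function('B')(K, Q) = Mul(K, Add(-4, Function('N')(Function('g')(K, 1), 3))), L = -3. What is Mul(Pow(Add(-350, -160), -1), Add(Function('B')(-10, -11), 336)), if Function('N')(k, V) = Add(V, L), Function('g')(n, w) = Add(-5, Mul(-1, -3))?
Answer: Rational(-188, 255) ≈ -0.73726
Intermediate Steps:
Function('g')(n, w) = -2 (Function('g')(n, w) = Add(-5, 3) = -2)
Function('N')(k, V) = Add(-3, V) (Function('N')(k, V) = Add(V, -3) = Add(-3, V))
Function('B')(K, Q) = Mul(-4, K) (Function('B')(K, Q) = Mul(K, Add(-4, Add(-3, 3))) = Mul(K, Add(-4, 0)) = Mul(K, -4) = Mul(-4, K))
Mul(Pow(Add(-350, -160), -1), Add(Function('B')(-10, -11), 336)) = Mul(Pow(Add(-350, -160), -1), Add(Mul(-4, -10), 336)) = Mul(Pow(-510, -1), Add(40, 336)) = Mul(Rational(-1, 510), 376) = Rational(-188, 255)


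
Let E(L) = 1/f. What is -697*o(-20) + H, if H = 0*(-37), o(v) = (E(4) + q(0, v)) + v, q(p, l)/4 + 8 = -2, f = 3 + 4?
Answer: 292043/7 ≈ 41720.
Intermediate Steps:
f = 7
E(L) = ⅐ (E(L) = 1/7 = 1*(⅐) = ⅐)
q(p, l) = -40 (q(p, l) = -32 + 4*(-2) = -32 - 8 = -40)
o(v) = -279/7 + v (o(v) = (⅐ - 40) + v = -279/7 + v)
H = 0
-697*o(-20) + H = -697*(-279/7 - 20) + 0 = -697*(-419/7) + 0 = 292043/7 + 0 = 292043/7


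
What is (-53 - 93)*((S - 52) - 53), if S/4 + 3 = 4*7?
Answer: 730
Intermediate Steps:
S = 100 (S = -12 + 4*(4*7) = -12 + 4*28 = -12 + 112 = 100)
(-53 - 93)*((S - 52) - 53) = (-53 - 93)*((100 - 52) - 53) = -146*(48 - 53) = -146*(-5) = 730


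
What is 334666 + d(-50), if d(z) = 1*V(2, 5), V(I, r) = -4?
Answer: 334662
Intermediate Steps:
d(z) = -4 (d(z) = 1*(-4) = -4)
334666 + d(-50) = 334666 - 4 = 334662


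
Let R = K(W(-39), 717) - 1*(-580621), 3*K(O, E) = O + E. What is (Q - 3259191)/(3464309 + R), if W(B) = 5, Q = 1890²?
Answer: 938727/12135512 ≈ 0.077354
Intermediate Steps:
Q = 3572100
K(O, E) = E/3 + O/3 (K(O, E) = (O + E)/3 = (E + O)/3 = E/3 + O/3)
R = 1742585/3 (R = ((⅓)*717 + (⅓)*5) - 1*(-580621) = (239 + 5/3) + 580621 = 722/3 + 580621 = 1742585/3 ≈ 5.8086e+5)
(Q - 3259191)/(3464309 + R) = (3572100 - 3259191)/(3464309 + 1742585/3) = 312909/(12135512/3) = 312909*(3/12135512) = 938727/12135512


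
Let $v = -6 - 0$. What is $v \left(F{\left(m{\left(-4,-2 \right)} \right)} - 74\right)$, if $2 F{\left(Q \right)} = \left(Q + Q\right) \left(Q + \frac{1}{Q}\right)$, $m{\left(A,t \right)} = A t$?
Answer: $54$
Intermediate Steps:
$v = -6$ ($v = -6 + 0 = -6$)
$F{\left(Q \right)} = Q \left(Q + \frac{1}{Q}\right)$ ($F{\left(Q \right)} = \frac{\left(Q + Q\right) \left(Q + \frac{1}{Q}\right)}{2} = \frac{2 Q \left(Q + \frac{1}{Q}\right)}{2} = Q \left(Q + \frac{1}{Q}\right)$)
$v \left(F{\left(m{\left(-4,-2 \right)} \right)} - 74\right) = - 6 \left(\left(1 + \left(\left(-4\right) \left(-2\right)\right)^{2}\right) - 74\right) = - 6 \left(\left(1 + 8^{2}\right) - 74\right) = - 6 \left(\left(1 + 64\right) - 74\right) = - 6 \left(65 - 74\right) = \left(-6\right) \left(-9\right) = 54$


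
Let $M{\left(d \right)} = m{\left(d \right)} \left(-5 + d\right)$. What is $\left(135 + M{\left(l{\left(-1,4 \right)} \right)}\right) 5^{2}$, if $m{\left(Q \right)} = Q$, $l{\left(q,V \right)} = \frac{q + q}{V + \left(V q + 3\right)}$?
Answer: $\frac{31225}{9} \approx 3469.4$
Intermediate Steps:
$l{\left(q,V \right)} = \frac{2 q}{3 + V + V q}$ ($l{\left(q,V \right)} = \frac{2 q}{V + \left(3 + V q\right)} = \frac{2 q}{3 + V + V q}$)
$M{\left(d \right)} = d \left(-5 + d\right)$
$\left(135 + M{\left(l{\left(-1,4 \right)} \right)}\right) 5^{2} = \left(135 + 2 \left(-1\right) \frac{1}{3 + 4 + 4 \left(-1\right)} \left(-5 + 2 \left(-1\right) \frac{1}{3 + 4 + 4 \left(-1\right)}\right)\right) 5^{2} = \left(135 + 2 \left(-1\right) \frac{1}{3 + 4 - 4} \left(-5 + 2 \left(-1\right) \frac{1}{3 + 4 - 4}\right)\right) 25 = \left(135 + 2 \left(-1\right) \frac{1}{3} \left(-5 + 2 \left(-1\right) \frac{1}{3}\right)\right) 25 = \left(135 - \frac{2 \left(-5 - \frac{2}{3}\right)}{3}\right) 25 = \left(135 - - \frac{34}{9}\right) 25 = \left(135 + \frac{34}{9}\right) 25 = \frac{1249}{9} \cdot 25 = \frac{31225}{9}$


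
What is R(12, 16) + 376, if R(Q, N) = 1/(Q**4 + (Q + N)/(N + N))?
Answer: 62376528/165895 ≈ 376.00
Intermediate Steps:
R(Q, N) = 1/(Q**4 + (N + Q)/(2*N)) (R(Q, N) = 1/(Q**4 + (N + Q)/((2*N))) = 1/(Q**4 + (N + Q)*(1/(2*N))) = 1/(Q**4 + (N + Q)/(2*N)))
R(12, 16) + 376 = 2*16/(16 + 12 + 2*16*12**4) + 376 = 2*16/(16 + 12 + 2*16*20736) + 376 = 2*16/(16 + 12 + 663552) + 376 = 2*16/663580 + 376 = 2*16*(1/663580) + 376 = 8/165895 + 376 = 62376528/165895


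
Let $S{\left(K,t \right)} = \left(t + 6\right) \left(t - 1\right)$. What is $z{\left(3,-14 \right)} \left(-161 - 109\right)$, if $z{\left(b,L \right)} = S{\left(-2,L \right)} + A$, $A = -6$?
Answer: $-30780$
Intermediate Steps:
$S{\left(K,t \right)} = \left(-1 + t\right) \left(6 + t\right)$ ($S{\left(K,t \right)} = \left(6 + t\right) \left(-1 + t\right) = \left(-1 + t\right) \left(6 + t\right)$)
$z{\left(b,L \right)} = -12 + L^{2} + 5 L$ ($z{\left(b,L \right)} = \left(-6 + L^{2} + 5 L\right) - 6 = -12 + L^{2} + 5 L$)
$z{\left(3,-14 \right)} \left(-161 - 109\right) = \left(-12 + \left(-14\right)^{2} + 5 \left(-14\right)\right) \left(-161 - 109\right) = \left(-12 + 196 - 70\right) \left(-270\right) = 114 \left(-270\right) = -30780$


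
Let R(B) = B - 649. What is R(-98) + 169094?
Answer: 168347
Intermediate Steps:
R(B) = -649 + B
R(-98) + 169094 = (-649 - 98) + 169094 = -747 + 169094 = 168347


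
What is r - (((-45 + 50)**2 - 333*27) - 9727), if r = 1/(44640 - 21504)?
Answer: 432481249/23136 ≈ 18693.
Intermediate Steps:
r = 1/23136 ≈ 4.3223e-5
r - (((-45 + 50)**2 - 333*27) - 9727) = 1/23136 - (((-45 + 50)**2 - 333*27) - 9727) = 1/23136 - ((5**2 - 8991) - 9727) = 1/23136 - ((25 - 8991) - 9727) = 1/23136 - (-8966 - 9727) = 1/23136 - 1*(-18693) = 1/23136 + 18693 = 432481249/23136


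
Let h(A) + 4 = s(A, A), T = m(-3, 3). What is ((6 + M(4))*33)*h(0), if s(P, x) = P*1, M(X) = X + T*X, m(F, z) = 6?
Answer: -4488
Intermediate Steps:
T = 6
M(X) = 7*X (M(X) = X + 6*X = 7*X)
s(P, x) = P
h(A) = -4 + A
((6 + M(4))*33)*h(0) = ((6 + 7*4)*33)*(-4 + 0) = ((6 + 28)*33)*(-4) = (34*33)*(-4) = 1122*(-4) = -4488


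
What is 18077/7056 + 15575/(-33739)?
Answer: 500002703/238062384 ≈ 2.1003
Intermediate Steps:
18077/7056 + 15575/(-33739) = 18077*(1/7056) + 15575*(-1/33739) = 18077/7056 - 15575/33739 = 500002703/238062384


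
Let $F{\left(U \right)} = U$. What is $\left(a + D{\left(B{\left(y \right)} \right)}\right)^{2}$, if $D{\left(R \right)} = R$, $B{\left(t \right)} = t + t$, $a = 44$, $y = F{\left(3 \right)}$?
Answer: $2500$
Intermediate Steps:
$y = 3$
$B{\left(t \right)} = 2 t$
$\left(a + D{\left(B{\left(y \right)} \right)}\right)^{2} = \left(44 + 2 \cdot 3\right)^{2} = \left(44 + 6\right)^{2} = 50^{2} = 2500$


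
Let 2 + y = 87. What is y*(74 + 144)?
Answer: 18530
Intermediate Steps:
y = 85 (y = -2 + 87 = 85)
y*(74 + 144) = 85*(74 + 144) = 85*218 = 18530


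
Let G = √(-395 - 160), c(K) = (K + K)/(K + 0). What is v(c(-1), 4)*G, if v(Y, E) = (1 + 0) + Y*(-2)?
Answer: -3*I*√555 ≈ -70.675*I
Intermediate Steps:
c(K) = 2 (c(K) = (2*K)/K = 2)
v(Y, E) = 1 - 2*Y
G = I*√555 (G = √(-555) = I*√555 ≈ 23.558*I)
v(c(-1), 4)*G = (1 - 2*2)*(I*√555) = (1 - 4)*(I*√555) = -3*I*√555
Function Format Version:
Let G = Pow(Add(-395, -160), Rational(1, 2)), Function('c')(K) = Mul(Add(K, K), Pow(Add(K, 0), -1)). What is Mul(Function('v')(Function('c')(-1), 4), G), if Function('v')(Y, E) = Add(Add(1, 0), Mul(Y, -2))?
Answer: Mul(-3, I, Pow(555, Rational(1, 2))) ≈ Mul(-70.675, I)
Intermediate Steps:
Function('c')(K) = 2 (Function('c')(K) = Mul(Mul(2, K), Pow(K, -1)) = 2)
Function('v')(Y, E) = Add(1, Mul(-2, Y))
G = Mul(I, Pow(555, Rational(1, 2))) (G = Pow(-555, Rational(1, 2)) = Mul(I, Pow(555, Rational(1, 2))) ≈ Mul(23.558, I))
Mul(Function('v')(Function('c')(-1), 4), G) = Mul(Add(1, Mul(-2, 2)), Mul(I, Pow(555, Rational(1, 2)))) = Mul(Add(1, -4), Mul(I, Pow(555, Rational(1, 2)))) = Mul(-3, Mul(I, Pow(555, Rational(1, 2)))) = Mul(-3, I, Pow(555, Rational(1, 2)))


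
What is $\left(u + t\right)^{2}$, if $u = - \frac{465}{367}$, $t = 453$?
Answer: $\frac{27484997796}{134689} \approx 2.0406 \cdot 10^{5}$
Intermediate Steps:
$u = - \frac{465}{367}$ ($u = \left(-465\right) \frac{1}{367} = - \frac{465}{367} \approx -1.267$)
$\left(u + t\right)^{2} = \left(- \frac{465}{367} + 453\right)^{2} = \left(\frac{165786}{367}\right)^{2} = \frac{27484997796}{134689}$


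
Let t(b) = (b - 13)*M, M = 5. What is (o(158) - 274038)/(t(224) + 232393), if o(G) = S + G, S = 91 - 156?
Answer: -91315/77816 ≈ -1.1735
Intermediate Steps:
S = -65
o(G) = -65 + G
t(b) = -65 + 5*b (t(b) = (b - 13)*5 = (-13 + b)*5 = -65 + 5*b)
(o(158) - 274038)/(t(224) + 232393) = ((-65 + 158) - 274038)/((-65 + 5*224) + 232393) = (93 - 274038)/((-65 + 1120) + 232393) = -273945/(1055 + 232393) = -273945/233448 = -273945*1/233448 = -91315/77816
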